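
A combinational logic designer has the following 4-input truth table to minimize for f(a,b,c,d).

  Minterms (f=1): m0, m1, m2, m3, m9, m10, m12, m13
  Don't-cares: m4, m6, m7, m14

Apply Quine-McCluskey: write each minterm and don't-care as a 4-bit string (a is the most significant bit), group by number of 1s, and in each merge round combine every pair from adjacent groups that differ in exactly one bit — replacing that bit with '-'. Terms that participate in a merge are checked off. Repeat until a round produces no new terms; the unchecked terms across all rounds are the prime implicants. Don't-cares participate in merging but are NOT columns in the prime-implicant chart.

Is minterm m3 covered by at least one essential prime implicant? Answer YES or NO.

size-2^0 implicants → 0000(✓)  0001(✓)  0010(✓)  0011(✓)  0100(✓)  0110(✓)  0111(✓)  1001(✓)  1010(✓)  1100(✓)  1101(✓)  1110(✓)
size-2^1 implicants → -001  -010(✓)  -100(✓)  -110(✓)  0-00(✓)  0-10(✓)  0-11(✓)  00-0(✓)  00-1(✓)  000-(✓)  001-(✓)  01-0(✓)  011-(✓)  1-01  1-10(✓)  11-0(✓)  110-
size-2^2 implicants → --10  -1-0  0--0  0-1-  00--
Unchecked terms (primes): --10, -001, -1-0, 0--0, 0-1-, 00--, 1-01, 110-
Minterm coverage:
  m0 ⊆ 0--0,00--
  m1 ⊆ -001,00--
  m2 ⊆ --10,0--0,0-1-,00--
  m3 ⊆ 0-1-,00--
  m9 ⊆ -001,1-01
  m10 ⊆ --10 [E]
  m12 ⊆ -1-0,110-
  m13 ⊆ 1-01,110-
E = {--10}

NO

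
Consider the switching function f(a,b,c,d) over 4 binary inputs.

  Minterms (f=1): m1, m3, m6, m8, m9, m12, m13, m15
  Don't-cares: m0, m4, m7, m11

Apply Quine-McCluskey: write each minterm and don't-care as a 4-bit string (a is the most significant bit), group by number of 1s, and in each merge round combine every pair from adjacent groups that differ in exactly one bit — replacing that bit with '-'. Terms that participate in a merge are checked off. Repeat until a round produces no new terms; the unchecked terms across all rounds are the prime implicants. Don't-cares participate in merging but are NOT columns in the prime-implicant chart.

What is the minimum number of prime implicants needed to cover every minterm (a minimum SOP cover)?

4

size-2^0 implicants → 0000(✓)  0001(✓)  0011(✓)  0100(✓)  0110(✓)  0111(✓)  1000(✓)  1001(✓)  1011(✓)  1100(✓)  1101(✓)  1111(✓)
size-2^1 implicants → -000(✓)  -001(✓)  -011(✓)  -100(✓)  -111(✓)  0-00(✓)  0-11(✓)  00-1(✓)  000-(✓)  01-0  011-  1-00(✓)  1-01(✓)  1-11(✓)  10-1(✓)  100-(✓)  11-1(✓)  110-(✓)
size-2^2 implicants → --00  --11  -0-1  -00-  1--1  1-0-
Unchecked terms (primes): --00, --11, -0-1, -00-, 01-0, 011-, 1--1, 1-0-
Minterm coverage:
  m1 ⊆ -0-1,-00-
  m3 ⊆ --11,-0-1
  m6 ⊆ 01-0,011-
  m8 ⊆ --00,-00-,1-0-
  m9 ⊆ -0-1,-00-,1--1,1-0-
  m12 ⊆ --00,1-0-
  m13 ⊆ 1--1,1-0-
  m15 ⊆ --11,1--1
(no essential prime implicants)
Petrick residual → --00, -0-1, 01-0, 1--1
Cover = c'd' + b'd + a'bd' + ad  |cover|=4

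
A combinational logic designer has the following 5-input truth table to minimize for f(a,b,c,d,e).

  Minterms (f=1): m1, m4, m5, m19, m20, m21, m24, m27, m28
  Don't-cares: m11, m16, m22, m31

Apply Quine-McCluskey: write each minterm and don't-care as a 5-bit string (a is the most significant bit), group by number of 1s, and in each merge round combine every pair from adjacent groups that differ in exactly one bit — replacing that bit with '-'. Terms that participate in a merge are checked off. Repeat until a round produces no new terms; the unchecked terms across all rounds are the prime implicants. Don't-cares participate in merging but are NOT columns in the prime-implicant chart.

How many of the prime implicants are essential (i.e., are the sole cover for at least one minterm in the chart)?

Round 0: 00001✓ 00100✓ 00101✓ 01011✓ 10000✓ 10011✓ 10100✓ 10101✓ 10110✓ 11000✓ 11011✓ 11100✓ 11111✓
Round 1: -0100✓ -0101✓ -1011 00-01 0010-✓ 1-000✓ 1-011 1-100✓ 10-00✓ 101-0 1010-✓ 11-00✓ 11-11
Round 2: -010- 1--00
PIs = {-010-, -1011, 00-01, 1--00, 1-011, 101-0, 11-11}
Coverage chart:
  m1: 00-01 ←essential
  m4: -010- ←essential
  m5: -010-,00-01
  m19: 1-011 ←essential
  m20: -010-,1--00,101-0
  m21: -010- ←essential
  m24: 1--00 ←essential
  m27: -1011,1-011,11-11
  m28: 1--00 ←essential
Essential: -010-, 00-01, 1--00, 1-011

4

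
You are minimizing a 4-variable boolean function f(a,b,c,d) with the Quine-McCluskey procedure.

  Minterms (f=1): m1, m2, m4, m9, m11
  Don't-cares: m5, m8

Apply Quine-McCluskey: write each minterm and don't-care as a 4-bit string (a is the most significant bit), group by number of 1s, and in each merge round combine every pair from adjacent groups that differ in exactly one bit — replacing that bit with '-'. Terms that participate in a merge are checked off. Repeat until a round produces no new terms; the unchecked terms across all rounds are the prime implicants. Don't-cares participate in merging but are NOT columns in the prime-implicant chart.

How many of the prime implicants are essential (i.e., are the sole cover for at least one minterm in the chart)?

size-2^0 implicants → 0001(✓)  0010  0100(✓)  0101(✓)  1000(✓)  1001(✓)  1011(✓)
size-2^1 implicants → -001  0-01  010-  10-1  100-
Unchecked terms (primes): -001, 0-01, 0010, 010-, 10-1, 100-
Minterm coverage:
  m1 ⊆ -001,0-01
  m2 ⊆ 0010 [E]
  m4 ⊆ 010- [E]
  m9 ⊆ -001,10-1,100-
  m11 ⊆ 10-1 [E]
E = {0010, 010-, 10-1}

3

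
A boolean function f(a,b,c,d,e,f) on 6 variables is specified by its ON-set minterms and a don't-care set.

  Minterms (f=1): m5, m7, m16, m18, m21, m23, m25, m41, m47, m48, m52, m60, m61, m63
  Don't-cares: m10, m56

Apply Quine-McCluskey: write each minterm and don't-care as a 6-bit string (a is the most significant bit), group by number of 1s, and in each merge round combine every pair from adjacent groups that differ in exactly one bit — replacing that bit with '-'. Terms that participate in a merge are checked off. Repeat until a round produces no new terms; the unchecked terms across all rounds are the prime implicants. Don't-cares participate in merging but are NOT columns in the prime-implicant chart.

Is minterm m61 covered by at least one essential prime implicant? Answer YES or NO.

NO

size-2^0 implicants → 000101(✓)  000111(✓)  001010  010000(✓)  010010(✓)  010101(✓)  010111(✓)  011001  101001  101111(✓)  110000(✓)  110100(✓)  111000(✓)  111100(✓)  111101(✓)  111111(✓)
size-2^1 implicants → -10000  0-0101(✓)  0-0111(✓)  0001-1(✓)  0100-0  0101-1(✓)  1-1111  11-000(✓)  11-100(✓)  110-00(✓)  111-00(✓)  1111-1  11110-
size-2^2 implicants → 0-01-1  11--00
Unchecked terms (primes): -10000, 0-01-1, 001010, 0100-0, 011001, 1-1111, 101001, 11--00, 1111-1, 11110-
Minterm coverage:
  m5 ⊆ 0-01-1 [E]
  m7 ⊆ 0-01-1 [E]
  m16 ⊆ -10000,0100-0
  m18 ⊆ 0100-0 [E]
  m21 ⊆ 0-01-1 [E]
  m23 ⊆ 0-01-1 [E]
  m25 ⊆ 011001 [E]
  m41 ⊆ 101001 [E]
  m47 ⊆ 1-1111 [E]
  m48 ⊆ -10000,11--00
  m52 ⊆ 11--00 [E]
  m60 ⊆ 11--00,11110-
  m61 ⊆ 1111-1,11110-
  m63 ⊆ 1-1111,1111-1
E = {0-01-1, 0100-0, 011001, 1-1111, 101001, 11--00}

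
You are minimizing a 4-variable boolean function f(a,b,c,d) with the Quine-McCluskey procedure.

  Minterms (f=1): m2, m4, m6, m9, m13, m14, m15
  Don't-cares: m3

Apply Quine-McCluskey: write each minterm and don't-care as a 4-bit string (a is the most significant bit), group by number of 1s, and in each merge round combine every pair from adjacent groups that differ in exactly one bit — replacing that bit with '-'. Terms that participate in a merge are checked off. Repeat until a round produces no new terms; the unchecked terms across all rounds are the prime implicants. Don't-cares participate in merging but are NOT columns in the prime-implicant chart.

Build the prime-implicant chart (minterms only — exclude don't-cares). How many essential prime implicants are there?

Round 0: 0010✓ 0011✓ 0100✓ 0110✓ 1001✓ 1101✓ 1110✓ 1111✓
Round 1: -110 0-10 001- 01-0 1-01 11-1 111-
PIs = {-110, 0-10, 001-, 01-0, 1-01, 11-1, 111-}
Coverage chart:
  m2: 0-10,001-
  m4: 01-0 ←essential
  m6: -110,0-10,01-0
  m9: 1-01 ←essential
  m13: 1-01,11-1
  m14: -110,111-
  m15: 11-1,111-
Essential: 01-0, 1-01

2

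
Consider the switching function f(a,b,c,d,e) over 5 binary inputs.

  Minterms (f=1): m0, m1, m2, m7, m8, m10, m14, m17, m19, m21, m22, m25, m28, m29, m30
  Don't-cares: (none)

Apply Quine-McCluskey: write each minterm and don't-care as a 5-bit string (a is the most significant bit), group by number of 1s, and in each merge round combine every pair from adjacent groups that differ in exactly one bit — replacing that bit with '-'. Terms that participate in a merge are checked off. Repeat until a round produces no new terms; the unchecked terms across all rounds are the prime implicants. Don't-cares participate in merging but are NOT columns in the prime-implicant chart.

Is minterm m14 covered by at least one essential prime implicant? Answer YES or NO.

NO

size-2^0 implicants → 00000(✓)  00001(✓)  00010(✓)  00111  01000(✓)  01010(✓)  01110(✓)  10001(✓)  10011(✓)  10101(✓)  10110(✓)  11001(✓)  11100(✓)  11101(✓)  11110(✓)
size-2^1 implicants → -0001  -1110  0-000(✓)  0-010(✓)  000-0(✓)  0000-  01-10  010-0(✓)  1-001(✓)  1-101(✓)  1-110  10-01(✓)  100-1  11-01(✓)  111-0  1110-
size-2^2 implicants → 0-0-0  1--01
Unchecked terms (primes): -0001, -1110, 0-0-0, 0000-, 00111, 01-10, 1--01, 1-110, 100-1, 111-0, 1110-
Minterm coverage:
  m0 ⊆ 0-0-0,0000-
  m1 ⊆ -0001,0000-
  m2 ⊆ 0-0-0 [E]
  m7 ⊆ 00111 [E]
  m8 ⊆ 0-0-0 [E]
  m10 ⊆ 0-0-0,01-10
  m14 ⊆ -1110,01-10
  m17 ⊆ -0001,1--01,100-1
  m19 ⊆ 100-1 [E]
  m21 ⊆ 1--01 [E]
  m22 ⊆ 1-110 [E]
  m25 ⊆ 1--01 [E]
  m28 ⊆ 111-0,1110-
  m29 ⊆ 1--01,1110-
  m30 ⊆ -1110,1-110,111-0
E = {0-0-0, 00111, 1--01, 1-110, 100-1}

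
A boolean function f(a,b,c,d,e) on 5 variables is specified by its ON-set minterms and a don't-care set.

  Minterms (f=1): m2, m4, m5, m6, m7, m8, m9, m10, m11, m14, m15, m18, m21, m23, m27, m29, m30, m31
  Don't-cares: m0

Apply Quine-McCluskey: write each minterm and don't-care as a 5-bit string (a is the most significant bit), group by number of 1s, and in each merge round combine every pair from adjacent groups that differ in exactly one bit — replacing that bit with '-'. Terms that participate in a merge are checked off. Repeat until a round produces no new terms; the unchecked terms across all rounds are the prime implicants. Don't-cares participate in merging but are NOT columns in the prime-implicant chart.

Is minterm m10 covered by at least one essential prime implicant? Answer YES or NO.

YES

size-2^0 implicants → 00000(✓)  00010(✓)  00100(✓)  00101(✓)  00110(✓)  00111(✓)  01000(✓)  01001(✓)  01010(✓)  01011(✓)  01110(✓)  01111(✓)  10010(✓)  10101(✓)  10111(✓)  11011(✓)  11101(✓)  11110(✓)  11111(✓)
size-2^1 implicants → -0010  -0101(✓)  -0111(✓)  -1011(✓)  -1110(✓)  -1111(✓)  0-000(✓)  0-010(✓)  0-110(✓)  0-111(✓)  00-00(✓)  00-10(✓)  000-0(✓)  001-0(✓)  001-1(✓)  0010-(✓)  0011-(✓)  01-10(✓)  01-11(✓)  010-0(✓)  010-1(✓)  0100-(✓)  0101-(✓)  0111-(✓)  1-101(✓)  1-111(✓)  101-1(✓)  11-11(✓)  111-1(✓)  1111-(✓)
size-2^2 implicants → --111  -01-1  -1-11  -111-  0--10  0-0-0  0-11-  00--0  001--  01-1-  010--  1-1-1
Unchecked terms (primes): --111, -0010, -01-1, -1-11, -111-, 0--10, 0-0-0, 0-11-, 00--0, 001--, 01-1-, 010--, 1-1-1
Minterm coverage:
  m2 ⊆ -0010,0--10,0-0-0,00--0
  m4 ⊆ 00--0,001--
  m5 ⊆ -01-1,001--
  m6 ⊆ 0--10,0-11-,00--0,001--
  m7 ⊆ --111,-01-1,0-11-,001--
  m8 ⊆ 0-0-0,010--
  m9 ⊆ 010-- [E]
  m10 ⊆ 0--10,0-0-0,01-1-,010--
  m11 ⊆ -1-11,01-1-,010--
  m14 ⊆ -111-,0--10,0-11-,01-1-
  m15 ⊆ --111,-1-11,-111-,0-11-,01-1-
  m18 ⊆ -0010 [E]
  m21 ⊆ -01-1,1-1-1
  m23 ⊆ --111,-01-1,1-1-1
  m27 ⊆ -1-11 [E]
  m29 ⊆ 1-1-1 [E]
  m30 ⊆ -111- [E]
  m31 ⊆ --111,-1-11,-111-,1-1-1
E = {-0010, -1-11, -111-, 010--, 1-1-1}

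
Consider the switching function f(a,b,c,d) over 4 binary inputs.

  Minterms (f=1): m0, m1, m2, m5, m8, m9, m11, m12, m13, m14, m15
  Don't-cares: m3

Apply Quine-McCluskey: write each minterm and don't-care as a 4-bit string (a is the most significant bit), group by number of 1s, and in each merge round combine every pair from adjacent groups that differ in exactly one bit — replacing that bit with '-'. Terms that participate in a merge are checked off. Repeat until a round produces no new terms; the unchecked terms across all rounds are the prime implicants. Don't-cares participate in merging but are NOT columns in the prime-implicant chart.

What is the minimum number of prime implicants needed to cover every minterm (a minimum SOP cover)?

[col 0] 0000*, 0001*, 0010*, 0011*, 0101*, 1000*, 1001*, 1011*, 1100*, 1101*, 1110*, 1111*
[col 1] -000*, -001*, -011*, -101*, 0-01*, 00-0*, 00-1*, 000-*, 001-*, 1-00*, 1-01*, 1-11*, 10-1*, 100-*, 11-0*, 11-1*, 110-*, 111-*
[col 2] --01, -0-1, -00-, 00--, 1--1, 1-0-, 11--
Prime implicants: --01, -0-1, -00-, 00--, 1--1, 1-0-, 11--
PI chart (minterm → PIs covering it):
  0 | -00-,00--
  1 | --01,-0-1,-00-,00--
  2 | 00--  (sole → essential)
  5 | --01  (sole → essential)
  8 | -00-,1-0-
  9 | --01,-0-1,-00-,1--1,1-0-
  11 | -0-1,1--1
  12 | 1-0-,11--
  13 | --01,1--1,1-0-,11--
  14 | 11--  (sole → essential)
  15 | 1--1,11--
Essential prime implicants: --01, 00--, 11--
Petrick residual → -0-1, -00-
Minimum SOP uses 5 PIs: c'd + b'd + b'c' + a'b' + ab

5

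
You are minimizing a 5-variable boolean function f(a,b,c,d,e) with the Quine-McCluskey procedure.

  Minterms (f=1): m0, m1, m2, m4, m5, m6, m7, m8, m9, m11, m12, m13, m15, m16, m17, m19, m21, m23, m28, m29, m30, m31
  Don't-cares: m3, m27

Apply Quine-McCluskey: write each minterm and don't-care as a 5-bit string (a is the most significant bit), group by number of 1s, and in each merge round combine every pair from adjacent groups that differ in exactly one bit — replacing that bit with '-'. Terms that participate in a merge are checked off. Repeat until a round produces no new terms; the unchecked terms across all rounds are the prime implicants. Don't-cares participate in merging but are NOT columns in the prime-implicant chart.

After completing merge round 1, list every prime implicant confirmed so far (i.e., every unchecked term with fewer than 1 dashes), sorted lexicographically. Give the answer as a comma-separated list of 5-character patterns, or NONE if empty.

size-2^0 implicants → 00000(✓)  00001(✓)  00010(✓)  00011(✓)  00100(✓)  00101(✓)  00110(✓)  00111(✓)  01000(✓)  01001(✓)  01011(✓)  01100(✓)  01101(✓)  01111(✓)  10000(✓)  10001(✓)  10011(✓)  10101(✓)  10111(✓)  11011(✓)  11100(✓)  11101(✓)  11110(✓)  11111(✓)
size-2^1 implicants → -0000(✓)  -0001(✓)  -0011(✓)  -0101(✓)  -0111(✓)  -1011(✓)  -1100(✓)  -1101(✓)  -1111(✓)  0-000(✓)  0-001(✓)  0-011(✓)  0-100(✓)  0-101(✓)  0-111(✓)  00-00(✓)  00-01(✓)  00-10(✓)  00-11(✓)  000-0(✓)  000-1(✓)  0000-(✓)  0001-(✓)  001-0(✓)  001-1(✓)  0010-(✓)  0011-(✓)  01-00(✓)  01-01(✓)  01-11(✓)  010-1(✓)  0100-(✓)  011-1(✓)  0110-(✓)  1-011(✓)  1-101(✓)  1-111(✓)  10-01(✓)  10-11(✓)  100-1(✓)  1000-(✓)  101-1(✓)  11-11(✓)  111-0(✓)  111-1(✓)  1110-(✓)  1111-(✓)
size-2^2 implicants → --011(✓)  --101(✓)  --111(✓)  -0-01(✓)  -0-11(✓)  -00-1(✓)  -000-  -01-1(✓)  -1-11(✓)  -11-1(✓)  -110-  0--00(✓)  0--01(✓)  0--11(✓)  0-0-1(✓)  0-00-(✓)  0-1-1(✓)  0-10-(✓)  00--0(✓)  00--1(✓)  00-0-(✓)  00-1-(✓)  000--(✓)  001--(✓)  01--1(✓)  01-0-(✓)  1--11(✓)  1-1-1(✓)  10--1(✓)  111--
size-2^3 implicants → ---11  --1-1  -0--1  0---1  0--0-  00---
Unchecked terms (primes): ---11, --1-1, -0--1, -000-, -110-, 0---1, 0--0-, 00---, 111--

NONE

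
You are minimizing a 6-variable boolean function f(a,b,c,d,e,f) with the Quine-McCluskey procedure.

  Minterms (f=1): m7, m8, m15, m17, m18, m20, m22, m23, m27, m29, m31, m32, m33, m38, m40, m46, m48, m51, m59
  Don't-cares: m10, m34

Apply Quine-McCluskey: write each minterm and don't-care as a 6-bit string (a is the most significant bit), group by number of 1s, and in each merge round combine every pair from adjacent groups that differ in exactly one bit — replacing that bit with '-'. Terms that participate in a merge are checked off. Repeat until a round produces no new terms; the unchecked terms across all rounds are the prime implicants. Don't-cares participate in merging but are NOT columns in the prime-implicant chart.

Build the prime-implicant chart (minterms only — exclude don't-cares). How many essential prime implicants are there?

[col 0] 000111*, 001000*, 001010*, 001111*, 010001, 010010*, 010100*, 010110*, 010111*, 011011*, 011101*, 011111*, 100000*, 100001*, 100010*, 100110*, 101000*, 101110*, 110000*, 110011*, 111011*
[col 1] -01000, -11011, 0-0111*, 0-1111*, 00-111*, 0010-0, 01-111*, 010-10, 0101-0, 01011-, 011-11, 0111-1, 1-0000, 10-000, 10-110, 100-10, 1000-0, 10000-, 11-011
[col 2] 0--111
Prime implicants: -01000, -11011, 0--111, 0010-0, 010-10, 010001, 0101-0, 01011-, 011-11, 0111-1, 1-0000, 10-000, 10-110, 100-10, 1000-0, 10000-, 11-011
PI chart (minterm → PIs covering it):
  7 | 0--111  (sole → essential)
  8 | -01000,0010-0
  15 | 0--111  (sole → essential)
  17 | 010001  (sole → essential)
  18 | 010-10  (sole → essential)
  20 | 0101-0  (sole → essential)
  22 | 010-10,0101-0,01011-
  23 | 0--111,01011-
  27 | -11011,011-11
  29 | 0111-1  (sole → essential)
  31 | 0--111,011-11,0111-1
  32 | 1-0000,10-000,1000-0,10000-
  33 | 10000-  (sole → essential)
  38 | 10-110,100-10
  40 | -01000,10-000
  46 | 10-110  (sole → essential)
  48 | 1-0000  (sole → essential)
  51 | 11-011  (sole → essential)
  59 | -11011,11-011
Essential prime implicants: 0--111, 010-10, 010001, 0101-0, 0111-1, 1-0000, 10-110, 10000-, 11-011

9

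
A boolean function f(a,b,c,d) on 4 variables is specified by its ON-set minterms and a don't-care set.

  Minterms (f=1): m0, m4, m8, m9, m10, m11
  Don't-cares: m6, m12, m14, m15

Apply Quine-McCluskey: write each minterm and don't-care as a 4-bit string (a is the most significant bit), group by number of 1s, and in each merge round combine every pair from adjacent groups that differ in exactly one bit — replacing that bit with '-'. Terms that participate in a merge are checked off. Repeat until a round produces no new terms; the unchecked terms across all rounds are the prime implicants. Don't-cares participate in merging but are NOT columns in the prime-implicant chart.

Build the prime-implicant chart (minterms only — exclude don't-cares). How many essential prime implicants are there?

2

[col 0] 0000*, 0100*, 0110*, 1000*, 1001*, 1010*, 1011*, 1100*, 1110*, 1111*
[col 1] -000*, -100*, -110*, 0-00*, 01-0*, 1-00*, 1-10*, 1-11*, 10-0*, 10-1*, 100-*, 101-*, 11-0*, 111-*
[col 2] --00, -1-0, 1--0, 1-1-, 10--
Prime implicants: --00, -1-0, 1--0, 1-1-, 10--
PI chart (minterm → PIs covering it):
  0 | --00  (sole → essential)
  4 | --00,-1-0
  8 | --00,1--0,10--
  9 | 10--  (sole → essential)
  10 | 1--0,1-1-,10--
  11 | 1-1-,10--
Essential prime implicants: --00, 10--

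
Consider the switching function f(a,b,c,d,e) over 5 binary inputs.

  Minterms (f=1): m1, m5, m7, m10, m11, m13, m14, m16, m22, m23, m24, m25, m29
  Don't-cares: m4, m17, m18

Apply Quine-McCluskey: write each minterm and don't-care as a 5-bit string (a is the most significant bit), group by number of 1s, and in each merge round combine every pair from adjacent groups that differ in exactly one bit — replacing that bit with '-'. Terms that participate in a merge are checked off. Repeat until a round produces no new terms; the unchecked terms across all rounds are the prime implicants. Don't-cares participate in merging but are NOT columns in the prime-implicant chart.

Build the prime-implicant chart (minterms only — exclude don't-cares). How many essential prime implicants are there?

3

Round 0: 00001✓ 00100✓ 00101✓ 00111✓ 01010✓ 01011✓ 01101✓ 01110✓ 10000✓ 10001✓ 10010✓ 10110✓ 10111✓ 11000✓ 11001✓ 11101✓
Round 1: -0001 -0111 -1101 0-101 00-01 001-1 0010- 01-10 0101- 1-000✓ 1-001✓ 10-10 100-0 1000-✓ 1011- 11-01 1100-✓
Round 2: 1-00-
PIs = {-0001, -0111, -1101, 0-101, 00-01, 001-1, 0010-, 01-10, 0101-, 1-00-, 10-10, 100-0, 1011-, 11-01}
Coverage chart:
  m1: -0001,00-01
  m5: 0-101,00-01,001-1,0010-
  m7: -0111,001-1
  m10: 01-10,0101-
  m11: 0101- ←essential
  m13: -1101,0-101
  m14: 01-10 ←essential
  m16: 1-00-,100-0
  m22: 10-10,1011-
  m23: -0111,1011-
  m24: 1-00- ←essential
  m25: 1-00-,11-01
  m29: -1101,11-01
Essential: 01-10, 0101-, 1-00-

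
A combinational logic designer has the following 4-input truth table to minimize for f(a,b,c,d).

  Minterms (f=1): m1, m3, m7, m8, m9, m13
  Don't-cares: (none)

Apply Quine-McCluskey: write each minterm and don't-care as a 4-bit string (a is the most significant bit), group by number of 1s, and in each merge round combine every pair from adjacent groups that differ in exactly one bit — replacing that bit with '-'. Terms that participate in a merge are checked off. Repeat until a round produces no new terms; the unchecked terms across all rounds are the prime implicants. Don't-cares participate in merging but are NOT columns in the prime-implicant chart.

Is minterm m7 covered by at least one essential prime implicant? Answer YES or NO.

YES

Round 0: 0001✓ 0011✓ 0111✓ 1000✓ 1001✓ 1101✓
Round 1: -001 0-11 00-1 1-01 100-
PIs = {-001, 0-11, 00-1, 1-01, 100-}
Coverage chart:
  m1: -001,00-1
  m3: 0-11,00-1
  m7: 0-11 ←essential
  m8: 100- ←essential
  m9: -001,1-01,100-
  m13: 1-01 ←essential
Essential: 0-11, 1-01, 100-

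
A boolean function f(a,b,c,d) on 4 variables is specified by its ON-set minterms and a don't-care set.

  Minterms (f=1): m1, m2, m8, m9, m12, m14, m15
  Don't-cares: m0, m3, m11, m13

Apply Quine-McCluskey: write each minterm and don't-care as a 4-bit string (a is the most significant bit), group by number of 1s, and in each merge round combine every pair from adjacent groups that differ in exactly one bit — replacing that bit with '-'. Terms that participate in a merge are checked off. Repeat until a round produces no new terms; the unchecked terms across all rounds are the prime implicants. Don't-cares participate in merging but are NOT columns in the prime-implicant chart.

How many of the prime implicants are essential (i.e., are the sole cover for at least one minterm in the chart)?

size-2^0 implicants → 0000(✓)  0001(✓)  0010(✓)  0011(✓)  1000(✓)  1001(✓)  1011(✓)  1100(✓)  1101(✓)  1110(✓)  1111(✓)
size-2^1 implicants → -000(✓)  -001(✓)  -011(✓)  00-0(✓)  00-1(✓)  000-(✓)  001-(✓)  1-00(✓)  1-01(✓)  1-11(✓)  10-1(✓)  100-(✓)  11-0(✓)  11-1(✓)  110-(✓)  111-(✓)
size-2^2 implicants → -0-1  -00-  00--  1--1  1-0-  11--
Unchecked terms (primes): -0-1, -00-, 00--, 1--1, 1-0-, 11--
Minterm coverage:
  m1 ⊆ -0-1,-00-,00--
  m2 ⊆ 00-- [E]
  m8 ⊆ -00-,1-0-
  m9 ⊆ -0-1,-00-,1--1,1-0-
  m12 ⊆ 1-0-,11--
  m14 ⊆ 11-- [E]
  m15 ⊆ 1--1,11--
E = {00--, 11--}

2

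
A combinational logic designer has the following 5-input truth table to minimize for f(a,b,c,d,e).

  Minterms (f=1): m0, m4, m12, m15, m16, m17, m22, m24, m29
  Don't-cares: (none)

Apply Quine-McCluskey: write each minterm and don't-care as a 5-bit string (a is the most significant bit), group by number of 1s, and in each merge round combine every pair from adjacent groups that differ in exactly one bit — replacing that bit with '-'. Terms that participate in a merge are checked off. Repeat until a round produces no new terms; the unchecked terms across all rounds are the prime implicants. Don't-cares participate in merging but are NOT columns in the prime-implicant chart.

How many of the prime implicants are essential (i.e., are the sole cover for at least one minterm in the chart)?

Round 0: 00000✓ 00100✓ 01100✓ 01111 10000✓ 10001✓ 10110 11000✓ 11101
Round 1: -0000 0-100 00-00 1-000 1000-
PIs = {-0000, 0-100, 00-00, 01111, 1-000, 1000-, 10110, 11101}
Coverage chart:
  m0: -0000,00-00
  m4: 0-100,00-00
  m12: 0-100 ←essential
  m15: 01111 ←essential
  m16: -0000,1-000,1000-
  m17: 1000- ←essential
  m22: 10110 ←essential
  m24: 1-000 ←essential
  m29: 11101 ←essential
Essential: 0-100, 01111, 1-000, 1000-, 10110, 11101

6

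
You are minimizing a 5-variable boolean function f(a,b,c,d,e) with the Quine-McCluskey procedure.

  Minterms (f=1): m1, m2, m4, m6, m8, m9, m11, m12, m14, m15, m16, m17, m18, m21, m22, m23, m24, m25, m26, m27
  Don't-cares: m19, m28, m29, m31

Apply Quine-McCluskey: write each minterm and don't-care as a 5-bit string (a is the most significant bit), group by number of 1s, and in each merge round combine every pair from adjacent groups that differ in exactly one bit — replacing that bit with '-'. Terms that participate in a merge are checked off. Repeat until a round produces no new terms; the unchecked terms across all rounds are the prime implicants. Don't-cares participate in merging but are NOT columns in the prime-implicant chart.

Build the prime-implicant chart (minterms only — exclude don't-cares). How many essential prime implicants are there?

5

size-2^0 implicants → 00001(✓)  00010(✓)  00100(✓)  00110(✓)  01000(✓)  01001(✓)  01011(✓)  01100(✓)  01110(✓)  01111(✓)  10000(✓)  10001(✓)  10010(✓)  10011(✓)  10101(✓)  10110(✓)  10111(✓)  11000(✓)  11001(✓)  11010(✓)  11011(✓)  11100(✓)  11101(✓)  11111(✓)
size-2^1 implicants → -0001(✓)  -0010(✓)  -0110(✓)  -1000(✓)  -1001(✓)  -1011(✓)  -1100(✓)  -1111(✓)  0-001(✓)  0-100(✓)  0-110(✓)  00-10(✓)  001-0(✓)  01-00(✓)  01-11(✓)  010-1(✓)  0100-(✓)  011-0(✓)  0111-  1-000(✓)  1-001(✓)  1-010(✓)  1-011(✓)  1-101(✓)  1-111(✓)  10-01(✓)  10-10(✓)  10-11(✓)  100-0(✓)  100-1(✓)  1000-(✓)  1001-(✓)  101-1(✓)  1011-(✓)  11-00(✓)  11-01(✓)  11-11(✓)  110-0(✓)  110-1(✓)  1100-(✓)  1101-(✓)  111-1(✓)  1110-(✓)
size-2^2 implicants → --001  -0-10  -1-00  -1-11  -10-1  -100-  0-1-0  1--01(✓)  1--11(✓)  1-0-0(✓)  1-0-1(✓)  1-00-(✓)  1-01-(✓)  1-1-1(✓)  10--1(✓)  10-1-  100--(✓)  11--1(✓)  11-0-  110--(✓)
size-2^3 implicants → 1---1  1-0--
Unchecked terms (primes): --001, -0-10, -1-00, -1-11, -10-1, -100-, 0-1-0, 0111-, 1---1, 1-0--, 10-1-, 11-0-
Minterm coverage:
  m1 ⊆ --001 [E]
  m2 ⊆ -0-10 [E]
  m4 ⊆ 0-1-0 [E]
  m6 ⊆ -0-10,0-1-0
  m8 ⊆ -1-00,-100-
  m9 ⊆ --001,-10-1,-100-
  m11 ⊆ -1-11,-10-1
  m12 ⊆ -1-00,0-1-0
  m14 ⊆ 0-1-0,0111-
  m15 ⊆ -1-11,0111-
  m16 ⊆ 1-0-- [E]
  m17 ⊆ --001,1---1,1-0--
  m18 ⊆ -0-10,1-0--,10-1-
  m21 ⊆ 1---1 [E]
  m22 ⊆ -0-10,10-1-
  m23 ⊆ 1---1,10-1-
  m24 ⊆ -1-00,-100-,1-0--,11-0-
  m25 ⊆ --001,-10-1,-100-,1---1,1-0--,11-0-
  m26 ⊆ 1-0-- [E]
  m27 ⊆ -1-11,-10-1,1---1,1-0--
E = {--001, -0-10, 0-1-0, 1---1, 1-0--}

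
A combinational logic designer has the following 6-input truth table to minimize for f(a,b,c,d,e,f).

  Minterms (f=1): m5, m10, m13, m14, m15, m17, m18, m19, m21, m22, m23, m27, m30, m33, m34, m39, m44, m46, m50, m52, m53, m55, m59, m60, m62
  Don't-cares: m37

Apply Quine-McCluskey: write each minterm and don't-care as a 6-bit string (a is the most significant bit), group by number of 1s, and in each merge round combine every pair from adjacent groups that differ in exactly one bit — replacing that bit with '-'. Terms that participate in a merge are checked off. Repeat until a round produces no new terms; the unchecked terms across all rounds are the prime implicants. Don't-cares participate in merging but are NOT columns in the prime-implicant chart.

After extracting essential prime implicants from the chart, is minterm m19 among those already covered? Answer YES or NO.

[col 0] 000101*, 001010*, 001101*, 001110*, 001111*, 010001*, 010010*, 010011*, 010101*, 010110*, 010111*, 011011*, 011110*, 100001*, 100010*, 100101*, 100111*, 101100*, 101110*, 110010*, 110100*, 110101*, 110111*, 111011*, 111100*, 111110*
[col 1] -00101*, -01110*, -10010, -10101*, -10111*, -11011, -11110*, 0-0101*, 0-1110*, 00-101, 001-10, 0011-1, 00111-, 01-011, 01-110, 010-01*, 010-10*, 010-11*, 0100-1*, 01001-*, 0101-1*, 01011-*, 1-0010, 1-0101*, 1-0111*, 1-1100*, 1-1110*, 100-01, 1001-1*, 1011-0*, 11-100, 1101-1*, 11010-, 1111-0*
[col 2] --0101, --1110, -101-1, 010--1, 010-1-, 1-01-1, 1-11-0
Prime implicants: --0101, --1110, -10010, -101-1, -11011, 00-101, 001-10, 0011-1, 00111-, 01-011, 01-110, 010--1, 010-1-, 1-0010, 1-01-1, 1-11-0, 100-01, 11-100, 11010-
PI chart (minterm → PIs covering it):
  5 | --0101,00-101
  10 | 001-10  (sole → essential)
  13 | 00-101,0011-1
  14 | --1110,001-10,00111-
  15 | 0011-1,00111-
  17 | 010--1  (sole → essential)
  18 | -10010,010-1-
  19 | 01-011,010--1,010-1-
  21 | --0101,-101-1,010--1
  22 | 01-110,010-1-
  23 | -101-1,010--1,010-1-
  27 | -11011,01-011
  30 | --1110,01-110
  33 | 100-01  (sole → essential)
  34 | 1-0010  (sole → essential)
  39 | 1-01-1  (sole → essential)
  44 | 1-11-0  (sole → essential)
  46 | --1110,1-11-0
  50 | -10010,1-0010
  52 | 11-100,11010-
  53 | --0101,-101-1,1-01-1,11010-
  55 | -101-1,1-01-1
  59 | -11011  (sole → essential)
  60 | 1-11-0,11-100
  62 | --1110,1-11-0
Essential prime implicants: -11011, 001-10, 010--1, 1-0010, 1-01-1, 1-11-0, 100-01

YES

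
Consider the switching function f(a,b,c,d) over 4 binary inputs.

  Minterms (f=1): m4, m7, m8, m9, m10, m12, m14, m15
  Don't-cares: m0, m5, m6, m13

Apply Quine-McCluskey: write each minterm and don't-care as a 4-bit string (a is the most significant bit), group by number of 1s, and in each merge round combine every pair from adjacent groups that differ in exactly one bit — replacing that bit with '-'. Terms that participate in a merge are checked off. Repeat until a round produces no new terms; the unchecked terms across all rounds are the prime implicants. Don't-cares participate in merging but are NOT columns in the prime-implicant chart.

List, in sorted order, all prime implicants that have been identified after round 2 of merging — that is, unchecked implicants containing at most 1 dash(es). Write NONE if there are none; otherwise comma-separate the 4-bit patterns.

[col 0] 0000*, 0100*, 0101*, 0110*, 0111*, 1000*, 1001*, 1010*, 1100*, 1101*, 1110*, 1111*
[col 1] -000*, -100*, -101*, -110*, -111*, 0-00*, 01-0*, 01-1*, 010-*, 011-*, 1-00*, 1-01*, 1-10*, 10-0*, 100-*, 11-0*, 11-1*, 110-*, 111-*
[col 2] --00, -1-0*, -1-1*, -10-*, -11-*, 01--*, 1--0, 1-0-, 11--*
[col 3] -1--
Prime implicants: --00, -1--, 1--0, 1-0-

NONE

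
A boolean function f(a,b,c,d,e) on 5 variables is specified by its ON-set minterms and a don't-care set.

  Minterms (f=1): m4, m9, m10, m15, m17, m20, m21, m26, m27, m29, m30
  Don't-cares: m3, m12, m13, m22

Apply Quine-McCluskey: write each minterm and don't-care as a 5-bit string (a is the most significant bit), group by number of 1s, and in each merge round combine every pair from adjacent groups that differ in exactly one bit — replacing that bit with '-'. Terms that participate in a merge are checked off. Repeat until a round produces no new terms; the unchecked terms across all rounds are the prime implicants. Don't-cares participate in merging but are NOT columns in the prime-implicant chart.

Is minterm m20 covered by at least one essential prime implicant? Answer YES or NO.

NO

Round 0: 00011 00100✓ 01001✓ 01010✓ 01100✓ 01101✓ 01111✓ 10001✓ 10100✓ 10101✓ 10110✓ 11010✓ 11011✓ 11101✓ 11110✓
Round 1: -0100 -1010 -1101 0-100 01-01 011-1 0110- 1-101 1-110 10-01 101-0 1010- 11-10 1101-
PIs = {-0100, -1010, -1101, 0-100, 00011, 01-01, 011-1, 0110-, 1-101, 1-110, 10-01, 101-0, 1010-, 11-10, 1101-}
Coverage chart:
  m4: -0100,0-100
  m9: 01-01 ←essential
  m10: -1010 ←essential
  m15: 011-1 ←essential
  m17: 10-01 ←essential
  m20: -0100,101-0,1010-
  m21: 1-101,10-01,1010-
  m26: -1010,11-10,1101-
  m27: 1101- ←essential
  m29: -1101,1-101
  m30: 1-110,11-10
Essential: -1010, 01-01, 011-1, 10-01, 1101-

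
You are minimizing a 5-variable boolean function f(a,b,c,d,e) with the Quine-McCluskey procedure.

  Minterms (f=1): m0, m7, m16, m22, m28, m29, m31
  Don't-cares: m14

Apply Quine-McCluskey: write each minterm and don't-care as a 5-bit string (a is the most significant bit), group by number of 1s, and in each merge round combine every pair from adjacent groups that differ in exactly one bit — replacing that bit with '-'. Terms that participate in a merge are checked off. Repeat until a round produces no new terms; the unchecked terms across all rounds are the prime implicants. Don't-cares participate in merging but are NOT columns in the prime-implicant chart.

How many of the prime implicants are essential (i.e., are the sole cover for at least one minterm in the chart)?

Round 0: 00000✓ 00111 01110 10000✓ 10110 11100✓ 11101✓ 11111✓
Round 1: -0000 111-1 1110-
PIs = {-0000, 00111, 01110, 10110, 111-1, 1110-}
Coverage chart:
  m0: -0000 ←essential
  m7: 00111 ←essential
  m16: -0000 ←essential
  m22: 10110 ←essential
  m28: 1110- ←essential
  m29: 111-1,1110-
  m31: 111-1 ←essential
Essential: -0000, 00111, 10110, 111-1, 1110-

5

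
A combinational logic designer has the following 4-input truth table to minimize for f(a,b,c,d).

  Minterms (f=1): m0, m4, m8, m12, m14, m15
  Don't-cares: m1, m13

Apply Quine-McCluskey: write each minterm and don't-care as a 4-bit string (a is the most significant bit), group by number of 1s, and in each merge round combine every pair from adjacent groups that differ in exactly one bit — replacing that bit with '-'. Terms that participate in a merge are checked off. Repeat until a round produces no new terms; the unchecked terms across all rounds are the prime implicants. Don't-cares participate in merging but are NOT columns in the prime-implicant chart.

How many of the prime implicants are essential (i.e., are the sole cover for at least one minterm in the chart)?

[col 0] 0000*, 0001*, 0100*, 1000*, 1100*, 1101*, 1110*, 1111*
[col 1] -000*, -100*, 0-00*, 000-, 1-00*, 11-0*, 11-1*, 110-*, 111-*
[col 2] --00, 11--
Prime implicants: --00, 000-, 11--
PI chart (minterm → PIs covering it):
  0 | --00,000-
  4 | --00  (sole → essential)
  8 | --00  (sole → essential)
  12 | --00,11--
  14 | 11--  (sole → essential)
  15 | 11--  (sole → essential)
Essential prime implicants: --00, 11--

2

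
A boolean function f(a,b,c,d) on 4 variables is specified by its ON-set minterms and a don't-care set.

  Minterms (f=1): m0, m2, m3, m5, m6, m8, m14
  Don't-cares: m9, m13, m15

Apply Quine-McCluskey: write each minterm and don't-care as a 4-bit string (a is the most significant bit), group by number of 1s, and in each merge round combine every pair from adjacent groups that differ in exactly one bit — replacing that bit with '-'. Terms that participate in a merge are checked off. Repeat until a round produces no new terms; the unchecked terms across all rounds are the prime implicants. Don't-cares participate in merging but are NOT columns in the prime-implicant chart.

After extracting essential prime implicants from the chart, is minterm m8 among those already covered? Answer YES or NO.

size-2^0 implicants → 0000(✓)  0010(✓)  0011(✓)  0101(✓)  0110(✓)  1000(✓)  1001(✓)  1101(✓)  1110(✓)  1111(✓)
size-2^1 implicants → -000  -101  -110  0-10  00-0  001-  1-01  100-  11-1  111-
Unchecked terms (primes): -000, -101, -110, 0-10, 00-0, 001-, 1-01, 100-, 11-1, 111-
Minterm coverage:
  m0 ⊆ -000,00-0
  m2 ⊆ 0-10,00-0,001-
  m3 ⊆ 001- [E]
  m5 ⊆ -101 [E]
  m6 ⊆ -110,0-10
  m8 ⊆ -000,100-
  m14 ⊆ -110,111-
E = {-101, 001-}

NO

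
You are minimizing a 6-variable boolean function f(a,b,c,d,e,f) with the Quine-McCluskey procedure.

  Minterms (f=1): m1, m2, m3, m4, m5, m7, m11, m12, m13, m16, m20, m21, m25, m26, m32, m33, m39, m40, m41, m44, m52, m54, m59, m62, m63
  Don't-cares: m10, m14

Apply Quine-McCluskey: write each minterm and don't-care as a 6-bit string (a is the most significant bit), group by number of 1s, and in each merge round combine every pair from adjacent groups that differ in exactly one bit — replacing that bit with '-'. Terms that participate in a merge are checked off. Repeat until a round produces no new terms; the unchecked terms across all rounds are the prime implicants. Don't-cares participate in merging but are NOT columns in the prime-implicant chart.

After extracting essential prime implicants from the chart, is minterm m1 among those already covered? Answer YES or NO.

NO

Round 0: 000001✓ 000010✓ 000011✓ 000100✓ 000101✓ 000111✓ 001010✓ 001011✓ 001100✓ 001101✓ 001110✓ 010000✓ 010100✓ 010101✓ 011001 011010✓ 100000✓ 100001✓ 100111✓ 101000✓ 101001✓ 101100✓ 110100✓ 110110✓ 111011✓ 111110✓ 111111✓
Round 1: -00001 -00111 -01100 -10100 0-0100✓ 0-0101✓ 0-1010 00-010✓ 00-011✓ 00-100✓ 00-101✓ 000-01✓ 000-11✓ 0000-1✓ 00001-✓ 0001-1✓ 00010-✓ 001-10 00101-✓ 0011-0 00110-✓ 010-00 01010-✓ 10-000✓ 10-001✓ 10000-✓ 101-00 10100-✓ 11-110 1101-0 111-11 11111-
Round 2: 0-010- 00-01- 00-10- 000--1 10-00-
PIs = {-00001, -00111, -01100, -10100, 0-010-, 0-1010, 00-01-, 00-10-, 000--1, 001-10, 0011-0, 010-00, 011001, 10-00-, 101-00, 11-110, 1101-0, 111-11, 11111-}
Coverage chart:
  m1: -00001,000--1
  m2: 00-01- ←essential
  m3: 00-01-,000--1
  m4: 0-010-,00-10-
  m5: 0-010-,00-10-,000--1
  m7: -00111,000--1
  m11: 00-01- ←essential
  m12: -01100,00-10-,0011-0
  m13: 00-10- ←essential
  m16: 010-00 ←essential
  m20: -10100,0-010-,010-00
  m21: 0-010- ←essential
  m25: 011001 ←essential
  m26: 0-1010 ←essential
  m32: 10-00- ←essential
  m33: -00001,10-00-
  m39: -00111 ←essential
  m40: 10-00-,101-00
  m41: 10-00- ←essential
  m44: -01100,101-00
  m52: -10100,1101-0
  m54: 11-110,1101-0
  m59: 111-11 ←essential
  m62: 11-110,11111-
  m63: 111-11,11111-
Essential: -00111, 0-010-, 0-1010, 00-01-, 00-10-, 010-00, 011001, 10-00-, 111-11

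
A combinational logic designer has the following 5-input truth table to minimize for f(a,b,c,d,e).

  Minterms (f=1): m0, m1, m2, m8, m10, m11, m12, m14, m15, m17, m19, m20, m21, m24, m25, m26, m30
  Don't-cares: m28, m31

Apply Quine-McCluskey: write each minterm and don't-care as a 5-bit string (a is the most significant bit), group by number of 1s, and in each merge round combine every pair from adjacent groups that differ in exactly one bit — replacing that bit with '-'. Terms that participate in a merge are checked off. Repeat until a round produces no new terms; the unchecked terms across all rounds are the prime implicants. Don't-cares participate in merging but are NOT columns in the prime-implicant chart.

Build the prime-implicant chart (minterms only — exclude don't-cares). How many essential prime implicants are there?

[col 0] 00000*, 00001*, 00010*, 01000*, 01010*, 01011*, 01100*, 01110*, 01111*, 10001*, 10011*, 10100*, 10101*, 11000*, 11001*, 11010*, 11100*, 11110*, 11111*
[col 1] -0001, -1000*, -1010*, -1100*, -1110*, -1111*, 0-000*, 0-010*, 000-0*, 0000-, 01-00*, 01-10*, 01-11*, 010-0*, 0101-*, 011-0*, 0111-*, 1-001, 1-100, 10-01, 100-1, 1010-, 11-00*, 11-10*, 110-0*, 1100-, 111-0*, 1111-*
[col 2] -1-00*, -1-10*, -10-0*, -11-0*, -111-, 0-0-0, 01--0*, 01-1-, 11--0*
[col 3] -1--0
Prime implicants: -0001, -1--0, -111-, 0-0-0, 0000-, 01-1-, 1-001, 1-100, 10-01, 100-1, 1010-, 1100-
PI chart (minterm → PIs covering it):
  0 | 0-0-0,0000-
  1 | -0001,0000-
  2 | 0-0-0  (sole → essential)
  8 | -1--0,0-0-0
  10 | -1--0,0-0-0,01-1-
  11 | 01-1-  (sole → essential)
  12 | -1--0  (sole → essential)
  14 | -1--0,-111-,01-1-
  15 | -111-,01-1-
  17 | -0001,1-001,10-01,100-1
  19 | 100-1  (sole → essential)
  20 | 1-100,1010-
  21 | 10-01,1010-
  24 | -1--0,1100-
  25 | 1-001,1100-
  26 | -1--0  (sole → essential)
  30 | -1--0,-111-
Essential prime implicants: -1--0, 0-0-0, 01-1-, 100-1

4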